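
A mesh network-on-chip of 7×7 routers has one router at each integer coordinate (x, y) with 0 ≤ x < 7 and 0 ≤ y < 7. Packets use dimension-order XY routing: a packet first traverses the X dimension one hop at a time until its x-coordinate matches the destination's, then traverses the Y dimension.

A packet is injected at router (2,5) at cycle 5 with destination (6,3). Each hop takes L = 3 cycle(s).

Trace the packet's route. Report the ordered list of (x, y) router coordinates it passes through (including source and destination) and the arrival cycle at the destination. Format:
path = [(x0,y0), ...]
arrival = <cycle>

path = [(2,5), (3,5), (4,5), (5,5), (6,5), (6,4), (6,3)]
arrival = 23

src (2,5)  cyc=5
E→(3,5)  cyc=8
E→(4,5)  cyc=11
E→(5,5)  cyc=14
E→(6,5)  cyc=17
S→(6,4)  cyc=20
S→(6,3)  cyc=23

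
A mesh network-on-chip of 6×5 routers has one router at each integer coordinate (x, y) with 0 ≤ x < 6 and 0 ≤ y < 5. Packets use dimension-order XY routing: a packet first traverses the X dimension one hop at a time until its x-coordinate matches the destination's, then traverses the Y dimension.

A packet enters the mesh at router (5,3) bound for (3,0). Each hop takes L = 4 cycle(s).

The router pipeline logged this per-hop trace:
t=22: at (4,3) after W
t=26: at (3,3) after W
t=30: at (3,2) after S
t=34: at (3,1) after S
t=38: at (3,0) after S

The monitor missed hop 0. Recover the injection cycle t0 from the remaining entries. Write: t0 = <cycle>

t0 = 18

At hop 1 the cycle is 22; in general cyc_k = t0 + kL.
Subtract one hop: t0 = 22 − 4 = 18.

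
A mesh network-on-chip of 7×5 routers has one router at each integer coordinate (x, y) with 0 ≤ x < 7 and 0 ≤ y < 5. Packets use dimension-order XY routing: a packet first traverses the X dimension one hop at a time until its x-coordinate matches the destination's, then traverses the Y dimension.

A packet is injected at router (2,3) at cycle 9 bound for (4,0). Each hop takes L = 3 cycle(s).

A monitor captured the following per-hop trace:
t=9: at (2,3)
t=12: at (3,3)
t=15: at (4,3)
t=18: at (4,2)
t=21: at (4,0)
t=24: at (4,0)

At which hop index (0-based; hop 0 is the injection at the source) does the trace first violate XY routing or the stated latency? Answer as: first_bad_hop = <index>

check 1→ d=(1,0) cyc+3: ok
check 2→ d=(1,0) cyc+3: ok
check 3→ d=(0,-1) cyc+3: ok
check 4→ d=(0,-2) cyc+3: BAD: non-unit step

first_bad_hop = 4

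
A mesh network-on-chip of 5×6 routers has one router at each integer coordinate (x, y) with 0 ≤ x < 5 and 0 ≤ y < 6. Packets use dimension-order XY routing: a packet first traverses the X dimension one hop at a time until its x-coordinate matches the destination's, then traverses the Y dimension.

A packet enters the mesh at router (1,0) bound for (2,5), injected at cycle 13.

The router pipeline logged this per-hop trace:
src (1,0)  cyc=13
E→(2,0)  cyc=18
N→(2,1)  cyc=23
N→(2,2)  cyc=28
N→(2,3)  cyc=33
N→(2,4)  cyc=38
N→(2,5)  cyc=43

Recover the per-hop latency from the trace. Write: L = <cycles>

cyc[1] − cyc[0] = 18 − 13 = 5.
Per-hop latency L = Δcyc = 5.

L = 5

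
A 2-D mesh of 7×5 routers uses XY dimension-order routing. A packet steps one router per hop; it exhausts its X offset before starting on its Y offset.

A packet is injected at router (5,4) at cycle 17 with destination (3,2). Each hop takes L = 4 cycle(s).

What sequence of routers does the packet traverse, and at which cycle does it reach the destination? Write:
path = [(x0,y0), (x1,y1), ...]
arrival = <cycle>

[0] x=5 y=4 t=17
[1] x=4 y=4 t=21 →W
[2] x=3 y=4 t=25 →W
[3] x=3 y=3 t=29 →S
[4] x=3 y=2 t=33 →S

path = [(5,4), (4,4), (3,4), (3,3), (3,2)]
arrival = 33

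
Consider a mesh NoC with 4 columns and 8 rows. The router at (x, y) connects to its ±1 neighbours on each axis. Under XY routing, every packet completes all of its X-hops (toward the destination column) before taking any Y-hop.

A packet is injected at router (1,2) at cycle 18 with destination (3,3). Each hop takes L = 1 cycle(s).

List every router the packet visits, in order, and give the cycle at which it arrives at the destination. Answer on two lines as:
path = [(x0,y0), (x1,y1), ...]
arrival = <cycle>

path = [(1,2), (2,2), (3,2), (3,3)]
arrival = 21

hop 0: (1,2) @ cyc 18
hop 1: (2,2) @ cyc 19  [E]
hop 2: (3,2) @ cyc 20  [E]
hop 3: (3,3) @ cyc 21  [N]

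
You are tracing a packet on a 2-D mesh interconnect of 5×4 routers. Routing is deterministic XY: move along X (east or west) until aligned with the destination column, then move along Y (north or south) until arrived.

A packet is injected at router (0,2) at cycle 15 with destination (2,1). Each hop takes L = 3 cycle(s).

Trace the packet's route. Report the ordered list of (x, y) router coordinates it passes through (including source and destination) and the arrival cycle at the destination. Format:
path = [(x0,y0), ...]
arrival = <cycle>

path = [(0,2), (1,2), (2,2), (2,1)]
arrival = 24

  0. router=(0,2) cycle=15 (inject)
  1. router=(1,2) cycle=18 dir=E
  2. router=(2,2) cycle=21 dir=E
  3. router=(2,1) cycle=24 dir=S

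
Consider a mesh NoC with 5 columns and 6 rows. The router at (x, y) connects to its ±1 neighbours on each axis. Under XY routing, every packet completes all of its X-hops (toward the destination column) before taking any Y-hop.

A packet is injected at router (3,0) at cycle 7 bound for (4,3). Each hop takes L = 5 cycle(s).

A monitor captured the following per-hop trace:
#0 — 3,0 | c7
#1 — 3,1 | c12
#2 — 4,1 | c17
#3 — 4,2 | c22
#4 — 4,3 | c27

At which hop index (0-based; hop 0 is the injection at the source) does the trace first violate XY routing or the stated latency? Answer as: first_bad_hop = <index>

hop 1: step (+0,+1), +5 cyc — BAD: Y-move but x=3≠4

first_bad_hop = 1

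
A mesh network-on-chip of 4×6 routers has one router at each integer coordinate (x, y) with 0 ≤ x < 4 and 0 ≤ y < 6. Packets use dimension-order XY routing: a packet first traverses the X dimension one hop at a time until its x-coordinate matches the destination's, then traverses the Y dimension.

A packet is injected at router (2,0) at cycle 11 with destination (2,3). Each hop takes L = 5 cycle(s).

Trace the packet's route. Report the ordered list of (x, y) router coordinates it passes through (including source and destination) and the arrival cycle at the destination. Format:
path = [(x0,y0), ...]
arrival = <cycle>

hop 0: (2,0) @ cyc 11
hop 1: (2,1) @ cyc 16  [N]
hop 2: (2,2) @ cyc 21  [N]
hop 3: (2,3) @ cyc 26  [N]

path = [(2,0), (2,1), (2,2), (2,3)]
arrival = 26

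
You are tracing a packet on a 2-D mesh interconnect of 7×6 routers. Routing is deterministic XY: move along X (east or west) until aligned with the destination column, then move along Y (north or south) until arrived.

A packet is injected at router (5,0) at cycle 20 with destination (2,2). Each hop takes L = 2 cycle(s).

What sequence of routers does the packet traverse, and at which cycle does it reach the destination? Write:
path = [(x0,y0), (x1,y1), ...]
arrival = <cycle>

path = [(5,0), (4,0), (3,0), (2,0), (2,1), (2,2)]
arrival = 30

src (5,0)  cyc=20
W→(4,0)  cyc=22
W→(3,0)  cyc=24
W→(2,0)  cyc=26
N→(2,1)  cyc=28
N→(2,2)  cyc=30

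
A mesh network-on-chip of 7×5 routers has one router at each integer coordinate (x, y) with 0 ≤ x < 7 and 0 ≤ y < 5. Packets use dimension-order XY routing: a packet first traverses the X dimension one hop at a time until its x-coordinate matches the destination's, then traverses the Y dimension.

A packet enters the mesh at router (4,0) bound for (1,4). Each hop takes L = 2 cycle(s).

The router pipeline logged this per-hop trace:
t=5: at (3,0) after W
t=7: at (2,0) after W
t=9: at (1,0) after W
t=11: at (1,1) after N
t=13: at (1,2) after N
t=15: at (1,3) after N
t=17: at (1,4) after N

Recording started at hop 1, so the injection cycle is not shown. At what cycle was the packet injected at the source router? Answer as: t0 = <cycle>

t0 = 3

cyc[1] = 5 and cyc[k] = t0 + k·L for every k.
t0 = cyc[1] − L = 5 − 2 = 3.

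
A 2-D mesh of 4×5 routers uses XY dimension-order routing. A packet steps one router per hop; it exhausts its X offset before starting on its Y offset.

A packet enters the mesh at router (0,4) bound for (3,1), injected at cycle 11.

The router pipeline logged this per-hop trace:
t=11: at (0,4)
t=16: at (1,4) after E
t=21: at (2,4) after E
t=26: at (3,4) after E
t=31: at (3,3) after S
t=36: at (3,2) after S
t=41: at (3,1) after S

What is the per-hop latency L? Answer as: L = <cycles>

L = 5

Δcyc across hop 0→1: 16 − 11 = 5.
One hop costs L cycles, so L = 5.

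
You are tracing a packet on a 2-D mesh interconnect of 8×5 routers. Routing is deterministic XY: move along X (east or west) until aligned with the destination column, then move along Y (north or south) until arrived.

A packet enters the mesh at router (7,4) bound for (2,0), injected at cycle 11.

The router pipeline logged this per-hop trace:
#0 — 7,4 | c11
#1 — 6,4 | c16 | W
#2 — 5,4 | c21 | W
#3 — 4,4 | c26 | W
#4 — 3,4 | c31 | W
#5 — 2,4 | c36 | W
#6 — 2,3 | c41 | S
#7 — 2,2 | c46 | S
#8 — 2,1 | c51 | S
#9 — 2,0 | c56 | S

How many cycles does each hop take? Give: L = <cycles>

cyc[1] − cyc[0] = 16 − 11 = 5.
That increment is L by definition: L = 5.

L = 5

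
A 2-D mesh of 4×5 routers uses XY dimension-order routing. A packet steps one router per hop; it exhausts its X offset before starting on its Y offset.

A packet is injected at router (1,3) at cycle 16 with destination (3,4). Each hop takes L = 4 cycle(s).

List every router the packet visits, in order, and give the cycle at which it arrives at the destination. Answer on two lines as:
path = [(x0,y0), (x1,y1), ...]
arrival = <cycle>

path = [(1,3), (2,3), (3,3), (3,4)]
arrival = 28

src (1,3)  cyc=16
E→(2,3)  cyc=20
E→(3,3)  cyc=24
N→(3,4)  cyc=28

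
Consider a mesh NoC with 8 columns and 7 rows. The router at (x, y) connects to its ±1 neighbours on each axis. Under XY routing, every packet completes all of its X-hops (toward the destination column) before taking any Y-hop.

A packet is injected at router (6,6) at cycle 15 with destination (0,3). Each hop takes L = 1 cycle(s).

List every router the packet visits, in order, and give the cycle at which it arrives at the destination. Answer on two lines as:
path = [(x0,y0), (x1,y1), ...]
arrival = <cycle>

src (6,6)  cyc=15
W→(5,6)  cyc=16
W→(4,6)  cyc=17
W→(3,6)  cyc=18
W→(2,6)  cyc=19
W→(1,6)  cyc=20
W→(0,6)  cyc=21
S→(0,5)  cyc=22
S→(0,4)  cyc=23
S→(0,3)  cyc=24

path = [(6,6), (5,6), (4,6), (3,6), (2,6), (1,6), (0,6), (0,5), (0,4), (0,3)]
arrival = 24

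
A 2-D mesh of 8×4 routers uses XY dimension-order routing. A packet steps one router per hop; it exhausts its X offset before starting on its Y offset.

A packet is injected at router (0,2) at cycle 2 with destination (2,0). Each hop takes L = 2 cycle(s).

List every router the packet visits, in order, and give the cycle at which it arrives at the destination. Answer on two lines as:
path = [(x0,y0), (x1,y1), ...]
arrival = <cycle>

t=2: at (0,2)
t=4: at (1,2) after E
t=6: at (2,2) after E
t=8: at (2,1) after S
t=10: at (2,0) after S

path = [(0,2), (1,2), (2,2), (2,1), (2,0)]
arrival = 10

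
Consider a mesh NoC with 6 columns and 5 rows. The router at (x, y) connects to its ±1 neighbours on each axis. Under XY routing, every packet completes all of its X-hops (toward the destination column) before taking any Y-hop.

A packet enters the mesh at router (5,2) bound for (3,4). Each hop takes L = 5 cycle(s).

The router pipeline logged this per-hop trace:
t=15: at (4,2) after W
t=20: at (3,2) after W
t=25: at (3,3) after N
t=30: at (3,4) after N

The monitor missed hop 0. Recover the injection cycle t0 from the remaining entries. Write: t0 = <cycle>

t0 = 10

Hop 1 reached at cycle 15; hop k is at t0 + k·L.
Subtract one hop: t0 = 15 − 5 = 10.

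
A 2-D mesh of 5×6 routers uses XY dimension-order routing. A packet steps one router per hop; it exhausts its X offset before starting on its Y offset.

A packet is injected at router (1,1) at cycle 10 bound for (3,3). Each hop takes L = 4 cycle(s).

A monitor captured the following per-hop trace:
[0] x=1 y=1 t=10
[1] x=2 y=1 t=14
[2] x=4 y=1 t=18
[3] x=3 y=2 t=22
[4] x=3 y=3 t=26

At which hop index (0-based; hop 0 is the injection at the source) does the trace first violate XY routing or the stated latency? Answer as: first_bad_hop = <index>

first_bad_hop = 2

hop 1: step (+1,+0), +4 cyc — ok
hop 2: step (+2,+0), +4 cyc — BAD: non-unit step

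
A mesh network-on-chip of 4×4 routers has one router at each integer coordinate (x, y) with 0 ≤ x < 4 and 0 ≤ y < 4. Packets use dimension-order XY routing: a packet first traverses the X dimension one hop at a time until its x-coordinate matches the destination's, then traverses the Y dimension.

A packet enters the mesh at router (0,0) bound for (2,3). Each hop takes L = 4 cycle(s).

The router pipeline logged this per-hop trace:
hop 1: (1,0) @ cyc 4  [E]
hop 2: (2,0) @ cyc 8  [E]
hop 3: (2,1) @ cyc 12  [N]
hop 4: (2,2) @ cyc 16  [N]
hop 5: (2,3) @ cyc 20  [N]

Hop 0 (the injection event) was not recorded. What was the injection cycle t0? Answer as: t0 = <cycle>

Hop 1 reached at cycle 4; hop k is at t0 + k·L.
Therefore t0 = 4 − L = 0.

t0 = 0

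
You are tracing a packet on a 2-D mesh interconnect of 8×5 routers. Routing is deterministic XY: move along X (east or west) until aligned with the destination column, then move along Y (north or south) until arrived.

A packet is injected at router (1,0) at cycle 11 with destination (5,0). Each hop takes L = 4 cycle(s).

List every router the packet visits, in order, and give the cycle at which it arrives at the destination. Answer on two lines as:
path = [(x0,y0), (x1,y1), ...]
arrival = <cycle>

path = [(1,0), (2,0), (3,0), (4,0), (5,0)]
arrival = 27

hop 0: (1,0) @ cyc 11
hop 1: (2,0) @ cyc 15  [E]
hop 2: (3,0) @ cyc 19  [E]
hop 3: (4,0) @ cyc 23  [E]
hop 4: (5,0) @ cyc 27  [E]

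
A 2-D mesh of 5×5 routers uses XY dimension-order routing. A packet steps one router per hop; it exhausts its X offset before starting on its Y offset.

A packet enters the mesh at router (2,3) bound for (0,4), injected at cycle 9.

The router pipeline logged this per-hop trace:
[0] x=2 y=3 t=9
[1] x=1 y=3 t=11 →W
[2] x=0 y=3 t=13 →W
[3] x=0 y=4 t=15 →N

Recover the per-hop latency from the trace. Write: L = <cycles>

L = 2

From hop 0 (9) to hop 1 (11): +2 cycles.
That increment is L by definition: L = 2.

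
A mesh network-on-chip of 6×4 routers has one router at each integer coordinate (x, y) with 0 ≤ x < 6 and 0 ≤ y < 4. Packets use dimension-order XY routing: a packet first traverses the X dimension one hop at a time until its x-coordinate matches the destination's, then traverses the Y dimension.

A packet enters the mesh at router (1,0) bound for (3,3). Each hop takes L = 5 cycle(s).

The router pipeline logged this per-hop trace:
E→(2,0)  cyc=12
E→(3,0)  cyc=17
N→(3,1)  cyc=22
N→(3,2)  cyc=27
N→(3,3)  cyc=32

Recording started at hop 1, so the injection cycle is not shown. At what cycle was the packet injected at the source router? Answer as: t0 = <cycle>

t0 = 7

The first recorded entry is hop 1 at cycle 12.
Therefore t0 = 12 − L = 7.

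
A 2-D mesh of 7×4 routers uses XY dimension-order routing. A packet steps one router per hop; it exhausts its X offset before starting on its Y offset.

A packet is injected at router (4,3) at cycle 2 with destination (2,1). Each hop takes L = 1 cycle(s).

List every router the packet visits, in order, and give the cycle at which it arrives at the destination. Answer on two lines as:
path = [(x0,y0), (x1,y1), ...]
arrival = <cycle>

path = [(4,3), (3,3), (2,3), (2,2), (2,1)]
arrival = 6

  0. router=(4,3) cycle=2 (inject)
  1. router=(3,3) cycle=3 dir=W
  2. router=(2,3) cycle=4 dir=W
  3. router=(2,2) cycle=5 dir=S
  4. router=(2,1) cycle=6 dir=S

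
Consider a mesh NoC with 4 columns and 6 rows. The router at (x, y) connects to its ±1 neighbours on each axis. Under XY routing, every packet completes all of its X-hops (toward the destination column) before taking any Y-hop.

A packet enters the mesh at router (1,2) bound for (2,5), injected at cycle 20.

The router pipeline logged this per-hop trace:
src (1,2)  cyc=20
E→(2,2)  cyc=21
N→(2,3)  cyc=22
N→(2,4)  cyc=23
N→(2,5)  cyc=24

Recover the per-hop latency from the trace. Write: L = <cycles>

Δcyc across hop 0→1: 21 − 20 = 1.
Each hop adds L, hence L = 1.

L = 1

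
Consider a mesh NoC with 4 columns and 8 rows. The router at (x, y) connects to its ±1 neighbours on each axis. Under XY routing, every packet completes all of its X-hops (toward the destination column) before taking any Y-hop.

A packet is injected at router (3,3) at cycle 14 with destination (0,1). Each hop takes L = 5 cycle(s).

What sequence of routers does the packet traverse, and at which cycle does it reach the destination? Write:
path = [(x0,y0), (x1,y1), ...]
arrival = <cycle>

path = [(3,3), (2,3), (1,3), (0,3), (0,2), (0,1)]
arrival = 39

[0] x=3 y=3 t=14
[1] x=2 y=3 t=19 →W
[2] x=1 y=3 t=24 →W
[3] x=0 y=3 t=29 →W
[4] x=0 y=2 t=34 →S
[5] x=0 y=1 t=39 →S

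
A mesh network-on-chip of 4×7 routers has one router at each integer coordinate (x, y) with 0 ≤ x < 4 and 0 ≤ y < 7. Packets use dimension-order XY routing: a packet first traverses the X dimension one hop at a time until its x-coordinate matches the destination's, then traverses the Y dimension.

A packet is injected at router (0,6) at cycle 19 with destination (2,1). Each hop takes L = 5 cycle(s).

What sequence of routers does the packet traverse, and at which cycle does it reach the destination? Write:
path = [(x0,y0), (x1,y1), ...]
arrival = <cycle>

[0] x=0 y=6 t=19
[1] x=1 y=6 t=24 →E
[2] x=2 y=6 t=29 →E
[3] x=2 y=5 t=34 →S
[4] x=2 y=4 t=39 →S
[5] x=2 y=3 t=44 →S
[6] x=2 y=2 t=49 →S
[7] x=2 y=1 t=54 →S

path = [(0,6), (1,6), (2,6), (2,5), (2,4), (2,3), (2,2), (2,1)]
arrival = 54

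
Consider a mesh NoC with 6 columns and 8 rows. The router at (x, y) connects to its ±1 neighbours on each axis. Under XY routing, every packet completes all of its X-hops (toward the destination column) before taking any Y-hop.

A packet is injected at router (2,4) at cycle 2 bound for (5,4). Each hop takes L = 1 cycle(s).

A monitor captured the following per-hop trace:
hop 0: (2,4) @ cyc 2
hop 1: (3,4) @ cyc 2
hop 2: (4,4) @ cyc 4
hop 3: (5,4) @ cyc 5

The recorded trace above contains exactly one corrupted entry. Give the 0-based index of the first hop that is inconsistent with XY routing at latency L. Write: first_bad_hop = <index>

first_bad_hop = 1

[1] (+1,+0) / 0c ⇒ BAD: Δcyc=0≠L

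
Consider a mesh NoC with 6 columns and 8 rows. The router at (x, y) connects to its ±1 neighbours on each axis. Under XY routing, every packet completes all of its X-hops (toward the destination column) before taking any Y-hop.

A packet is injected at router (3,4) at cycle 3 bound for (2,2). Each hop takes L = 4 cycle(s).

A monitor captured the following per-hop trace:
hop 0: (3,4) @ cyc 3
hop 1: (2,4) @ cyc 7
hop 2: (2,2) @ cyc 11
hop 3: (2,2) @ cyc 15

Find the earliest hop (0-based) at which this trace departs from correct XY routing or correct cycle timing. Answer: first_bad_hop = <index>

check 1→ d=(-1,0) cyc+4: ok
check 2→ d=(0,-2) cyc+4: BAD: non-unit step

first_bad_hop = 2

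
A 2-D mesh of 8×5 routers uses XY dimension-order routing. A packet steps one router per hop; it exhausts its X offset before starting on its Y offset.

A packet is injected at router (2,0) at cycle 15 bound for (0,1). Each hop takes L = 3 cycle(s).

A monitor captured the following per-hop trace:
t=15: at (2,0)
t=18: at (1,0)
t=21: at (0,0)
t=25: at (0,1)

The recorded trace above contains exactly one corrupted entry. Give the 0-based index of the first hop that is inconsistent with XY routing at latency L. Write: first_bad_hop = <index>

first_bad_hop = 3

  1: Δx=-1 Δy=+0 Δt=3 [ok]
  2: Δx=-1 Δy=+0 Δt=3 [ok]
  3: Δx=+0 Δy=+1 Δt=4 [BAD: Δcyc=4≠L]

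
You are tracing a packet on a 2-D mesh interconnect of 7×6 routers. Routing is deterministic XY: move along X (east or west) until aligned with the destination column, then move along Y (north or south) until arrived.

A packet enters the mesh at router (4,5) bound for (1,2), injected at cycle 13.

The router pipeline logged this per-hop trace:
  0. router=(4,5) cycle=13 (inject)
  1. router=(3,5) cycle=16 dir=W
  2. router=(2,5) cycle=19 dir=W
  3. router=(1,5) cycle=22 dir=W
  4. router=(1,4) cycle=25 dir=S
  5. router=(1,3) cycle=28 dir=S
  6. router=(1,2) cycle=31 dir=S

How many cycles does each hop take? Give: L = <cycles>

Δcyc across hop 0→1: 16 − 13 = 3.
Each hop adds L, hence L = 3.

L = 3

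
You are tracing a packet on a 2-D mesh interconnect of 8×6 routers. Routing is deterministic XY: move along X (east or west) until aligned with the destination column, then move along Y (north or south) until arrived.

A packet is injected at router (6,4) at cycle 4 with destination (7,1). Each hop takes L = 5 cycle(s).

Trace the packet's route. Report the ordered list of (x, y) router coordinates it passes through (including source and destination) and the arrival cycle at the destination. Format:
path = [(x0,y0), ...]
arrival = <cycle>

path = [(6,4), (7,4), (7,3), (7,2), (7,1)]
arrival = 24

src (6,4)  cyc=4
E→(7,4)  cyc=9
S→(7,3)  cyc=14
S→(7,2)  cyc=19
S→(7,1)  cyc=24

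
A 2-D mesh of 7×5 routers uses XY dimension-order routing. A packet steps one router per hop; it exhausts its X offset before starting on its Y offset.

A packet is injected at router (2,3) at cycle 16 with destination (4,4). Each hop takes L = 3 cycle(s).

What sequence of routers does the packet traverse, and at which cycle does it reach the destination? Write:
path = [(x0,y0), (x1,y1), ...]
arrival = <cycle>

#0 — 2,3 | c16
#1 — 3,3 | c19 | E
#2 — 4,3 | c22 | E
#3 — 4,4 | c25 | N

path = [(2,3), (3,3), (4,3), (4,4)]
arrival = 25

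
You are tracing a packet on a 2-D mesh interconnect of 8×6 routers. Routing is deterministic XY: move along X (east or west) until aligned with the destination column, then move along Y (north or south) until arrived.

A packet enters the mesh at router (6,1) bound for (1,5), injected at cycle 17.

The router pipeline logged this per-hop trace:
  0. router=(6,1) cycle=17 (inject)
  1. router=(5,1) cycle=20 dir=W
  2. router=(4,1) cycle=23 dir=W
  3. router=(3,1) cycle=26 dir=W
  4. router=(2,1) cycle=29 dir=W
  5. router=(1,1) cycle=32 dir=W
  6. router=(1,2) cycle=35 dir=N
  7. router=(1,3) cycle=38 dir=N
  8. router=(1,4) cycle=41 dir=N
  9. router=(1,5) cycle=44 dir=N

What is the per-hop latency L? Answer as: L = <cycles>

From hop 0 (17) to hop 1 (20): +3 cycles.
Each hop adds L, hence L = 3.

L = 3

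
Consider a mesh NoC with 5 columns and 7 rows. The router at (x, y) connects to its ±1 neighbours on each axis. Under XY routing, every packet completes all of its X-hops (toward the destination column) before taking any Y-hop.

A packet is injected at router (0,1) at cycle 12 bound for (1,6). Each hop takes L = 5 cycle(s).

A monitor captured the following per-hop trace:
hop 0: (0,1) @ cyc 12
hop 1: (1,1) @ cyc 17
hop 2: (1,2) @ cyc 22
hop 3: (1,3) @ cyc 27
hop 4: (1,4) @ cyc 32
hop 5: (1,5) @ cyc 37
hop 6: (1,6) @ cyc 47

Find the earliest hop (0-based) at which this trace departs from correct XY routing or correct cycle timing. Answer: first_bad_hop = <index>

hop 1: step (+1,+0), +5 cyc — ok
hop 2: step (+0,+1), +5 cyc — ok
hop 3: step (+0,+1), +5 cyc — ok
hop 4: step (+0,+1), +5 cyc — ok
hop 5: step (+0,+1), +5 cyc — ok
hop 6: step (+0,+1), +10 cyc — BAD: Δcyc=10≠L

first_bad_hop = 6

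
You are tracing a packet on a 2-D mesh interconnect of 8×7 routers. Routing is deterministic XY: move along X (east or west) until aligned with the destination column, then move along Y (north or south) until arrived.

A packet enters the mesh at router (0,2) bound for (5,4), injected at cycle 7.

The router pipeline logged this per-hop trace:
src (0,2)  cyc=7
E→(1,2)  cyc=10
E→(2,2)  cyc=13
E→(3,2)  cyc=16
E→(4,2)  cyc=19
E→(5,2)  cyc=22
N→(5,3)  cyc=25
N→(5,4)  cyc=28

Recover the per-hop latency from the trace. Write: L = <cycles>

L = 3

From hop 0 (7) to hop 1 (10): +3 cycles.
That increment is L by definition: L = 3.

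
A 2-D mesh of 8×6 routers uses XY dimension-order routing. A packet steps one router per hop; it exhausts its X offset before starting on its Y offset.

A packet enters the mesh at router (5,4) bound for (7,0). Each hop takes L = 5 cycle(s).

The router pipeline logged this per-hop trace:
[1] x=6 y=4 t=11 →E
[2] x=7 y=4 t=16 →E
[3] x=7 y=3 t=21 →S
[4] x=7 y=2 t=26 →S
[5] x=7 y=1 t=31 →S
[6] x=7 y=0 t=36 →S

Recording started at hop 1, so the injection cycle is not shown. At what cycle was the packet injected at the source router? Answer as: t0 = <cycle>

cyc[1] = 11 and cyc[k] = t0 + k·L for every k.
Therefore t0 = 11 − L = 6.

t0 = 6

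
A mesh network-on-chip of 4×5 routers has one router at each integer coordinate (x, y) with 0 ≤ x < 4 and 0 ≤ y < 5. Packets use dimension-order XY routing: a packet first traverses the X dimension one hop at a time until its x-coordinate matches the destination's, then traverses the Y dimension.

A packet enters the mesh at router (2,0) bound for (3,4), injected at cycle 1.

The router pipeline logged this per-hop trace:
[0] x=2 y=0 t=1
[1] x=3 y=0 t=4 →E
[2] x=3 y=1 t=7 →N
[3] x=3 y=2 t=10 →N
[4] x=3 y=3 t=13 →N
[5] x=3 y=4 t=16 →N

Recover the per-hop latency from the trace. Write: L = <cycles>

L = 3

cyc[1] − cyc[0] = 4 − 1 = 3.
One hop costs L cycles, so L = 3.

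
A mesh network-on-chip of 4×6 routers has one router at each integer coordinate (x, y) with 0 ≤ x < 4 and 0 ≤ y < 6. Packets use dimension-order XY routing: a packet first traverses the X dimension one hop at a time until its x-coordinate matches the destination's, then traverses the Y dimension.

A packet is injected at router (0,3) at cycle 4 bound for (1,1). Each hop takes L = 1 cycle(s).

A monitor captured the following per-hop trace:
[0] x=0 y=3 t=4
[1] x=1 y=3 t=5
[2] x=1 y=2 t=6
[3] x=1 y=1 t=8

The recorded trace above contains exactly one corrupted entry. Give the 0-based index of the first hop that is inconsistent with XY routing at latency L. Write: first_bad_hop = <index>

first_bad_hop = 3

[1] (+1,+0) / 1c ⇒ ok
[2] (+0,-1) / 1c ⇒ ok
[3] (+0,-1) / 2c ⇒ BAD: Δcyc=2≠L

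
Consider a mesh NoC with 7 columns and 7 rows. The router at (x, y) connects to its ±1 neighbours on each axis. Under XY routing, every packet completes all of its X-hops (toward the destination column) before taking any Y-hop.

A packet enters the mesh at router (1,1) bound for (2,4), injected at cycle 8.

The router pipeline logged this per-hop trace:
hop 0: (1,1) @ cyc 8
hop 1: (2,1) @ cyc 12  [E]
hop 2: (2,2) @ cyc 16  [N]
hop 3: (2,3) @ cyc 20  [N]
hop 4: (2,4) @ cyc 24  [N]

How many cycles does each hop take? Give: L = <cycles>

From hop 0 (8) to hop 1 (12): +4 cycles.
Per-hop latency L = Δcyc = 4.

L = 4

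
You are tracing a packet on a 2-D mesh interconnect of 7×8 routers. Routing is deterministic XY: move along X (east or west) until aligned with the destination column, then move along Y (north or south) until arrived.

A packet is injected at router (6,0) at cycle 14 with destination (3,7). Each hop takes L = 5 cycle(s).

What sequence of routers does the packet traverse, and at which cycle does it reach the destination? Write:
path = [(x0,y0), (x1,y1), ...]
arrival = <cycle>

  0. router=(6,0) cycle=14 (inject)
  1. router=(5,0) cycle=19 dir=W
  2. router=(4,0) cycle=24 dir=W
  3. router=(3,0) cycle=29 dir=W
  4. router=(3,1) cycle=34 dir=N
  5. router=(3,2) cycle=39 dir=N
  6. router=(3,3) cycle=44 dir=N
  7. router=(3,4) cycle=49 dir=N
  8. router=(3,5) cycle=54 dir=N
  9. router=(3,6) cycle=59 dir=N
  10. router=(3,7) cycle=64 dir=N

path = [(6,0), (5,0), (4,0), (3,0), (3,1), (3,2), (3,3), (3,4), (3,5), (3,6), (3,7)]
arrival = 64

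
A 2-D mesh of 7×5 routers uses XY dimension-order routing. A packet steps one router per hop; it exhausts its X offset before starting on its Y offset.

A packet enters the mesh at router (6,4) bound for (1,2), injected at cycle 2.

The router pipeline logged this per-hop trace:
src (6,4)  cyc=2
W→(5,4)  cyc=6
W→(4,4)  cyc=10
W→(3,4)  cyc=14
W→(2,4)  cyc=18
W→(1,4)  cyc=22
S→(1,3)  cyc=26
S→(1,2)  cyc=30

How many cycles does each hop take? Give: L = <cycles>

Δcyc across hop 0→1: 6 − 2 = 4.
Each hop adds L, hence L = 4.

L = 4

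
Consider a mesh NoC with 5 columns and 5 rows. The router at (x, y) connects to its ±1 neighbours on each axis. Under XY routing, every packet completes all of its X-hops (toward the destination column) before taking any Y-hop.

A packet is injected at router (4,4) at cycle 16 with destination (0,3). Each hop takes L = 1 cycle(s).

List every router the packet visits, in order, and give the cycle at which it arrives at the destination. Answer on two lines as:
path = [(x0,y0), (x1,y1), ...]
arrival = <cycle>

src (4,4)  cyc=16
W→(3,4)  cyc=17
W→(2,4)  cyc=18
W→(1,4)  cyc=19
W→(0,4)  cyc=20
S→(0,3)  cyc=21

path = [(4,4), (3,4), (2,4), (1,4), (0,4), (0,3)]
arrival = 21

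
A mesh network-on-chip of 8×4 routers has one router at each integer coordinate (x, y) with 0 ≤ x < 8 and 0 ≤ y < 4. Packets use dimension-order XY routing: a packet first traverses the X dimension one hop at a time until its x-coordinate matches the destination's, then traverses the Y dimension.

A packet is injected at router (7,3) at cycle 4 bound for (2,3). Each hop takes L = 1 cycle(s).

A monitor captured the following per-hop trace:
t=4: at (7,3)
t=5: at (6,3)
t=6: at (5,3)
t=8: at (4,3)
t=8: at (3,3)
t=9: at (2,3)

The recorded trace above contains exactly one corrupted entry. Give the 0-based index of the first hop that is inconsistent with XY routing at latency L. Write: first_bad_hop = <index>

first_bad_hop = 3

  1: Δx=-1 Δy=+0 Δt=1 [ok]
  2: Δx=-1 Δy=+0 Δt=1 [ok]
  3: Δx=-1 Δy=+0 Δt=2 [BAD: Δcyc=2≠L]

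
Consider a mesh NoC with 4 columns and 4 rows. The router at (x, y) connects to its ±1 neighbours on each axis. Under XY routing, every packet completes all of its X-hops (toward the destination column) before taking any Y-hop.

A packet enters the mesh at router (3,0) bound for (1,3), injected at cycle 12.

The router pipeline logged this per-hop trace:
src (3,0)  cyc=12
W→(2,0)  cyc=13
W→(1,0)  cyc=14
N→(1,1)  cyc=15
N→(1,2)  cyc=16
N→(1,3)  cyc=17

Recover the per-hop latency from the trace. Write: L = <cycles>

L = 1

Δcyc across hop 0→1: 13 − 12 = 1.
That increment is L by definition: L = 1.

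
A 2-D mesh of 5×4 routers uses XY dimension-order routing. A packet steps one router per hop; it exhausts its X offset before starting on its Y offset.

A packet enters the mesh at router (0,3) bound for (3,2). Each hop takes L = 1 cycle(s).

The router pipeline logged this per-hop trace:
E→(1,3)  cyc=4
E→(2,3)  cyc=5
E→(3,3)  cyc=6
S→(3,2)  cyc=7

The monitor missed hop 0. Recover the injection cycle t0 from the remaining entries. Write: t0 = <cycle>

At hop 1 the cycle is 4; in general cyc_k = t0 + kL.
t0 = cyc[1] − L = 4 − 1 = 3.

t0 = 3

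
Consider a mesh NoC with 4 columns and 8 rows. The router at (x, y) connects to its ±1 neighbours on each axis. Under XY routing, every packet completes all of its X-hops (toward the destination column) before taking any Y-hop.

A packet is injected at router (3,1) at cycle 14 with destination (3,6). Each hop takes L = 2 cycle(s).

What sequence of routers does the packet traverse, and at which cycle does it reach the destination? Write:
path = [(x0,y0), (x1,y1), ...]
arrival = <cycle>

path = [(3,1), (3,2), (3,3), (3,4), (3,5), (3,6)]
arrival = 24

#0 — 3,1 | c14
#1 — 3,2 | c16 | N
#2 — 3,3 | c18 | N
#3 — 3,4 | c20 | N
#4 — 3,5 | c22 | N
#5 — 3,6 | c24 | N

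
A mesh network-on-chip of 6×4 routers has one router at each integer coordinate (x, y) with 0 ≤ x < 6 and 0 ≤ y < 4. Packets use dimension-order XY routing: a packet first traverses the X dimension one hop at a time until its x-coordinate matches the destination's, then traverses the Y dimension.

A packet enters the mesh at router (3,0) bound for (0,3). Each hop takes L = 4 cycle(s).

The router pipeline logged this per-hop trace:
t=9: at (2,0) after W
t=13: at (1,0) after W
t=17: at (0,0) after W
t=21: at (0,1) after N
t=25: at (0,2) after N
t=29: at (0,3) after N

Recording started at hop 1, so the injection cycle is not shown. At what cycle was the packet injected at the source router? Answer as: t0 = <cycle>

t0 = 5

The first recorded entry is hop 1 at cycle 9.
Subtract one hop: t0 = 9 − 4 = 5.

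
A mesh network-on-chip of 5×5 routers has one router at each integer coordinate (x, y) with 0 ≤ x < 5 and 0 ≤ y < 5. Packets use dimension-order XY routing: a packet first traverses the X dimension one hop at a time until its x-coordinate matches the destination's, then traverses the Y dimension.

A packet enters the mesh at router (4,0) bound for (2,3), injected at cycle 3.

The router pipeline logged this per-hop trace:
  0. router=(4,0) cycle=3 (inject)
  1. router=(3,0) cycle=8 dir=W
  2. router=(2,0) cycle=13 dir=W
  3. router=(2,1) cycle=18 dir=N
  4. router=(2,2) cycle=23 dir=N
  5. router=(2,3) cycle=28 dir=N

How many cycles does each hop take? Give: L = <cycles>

From hop 0 (3) to hop 1 (8): +5 cycles.
Each hop adds L, hence L = 5.

L = 5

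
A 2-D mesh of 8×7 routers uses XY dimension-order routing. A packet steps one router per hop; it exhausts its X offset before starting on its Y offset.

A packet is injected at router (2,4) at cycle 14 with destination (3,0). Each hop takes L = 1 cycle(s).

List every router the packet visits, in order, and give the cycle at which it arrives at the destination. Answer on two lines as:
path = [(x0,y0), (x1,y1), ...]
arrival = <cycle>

path = [(2,4), (3,4), (3,3), (3,2), (3,1), (3,0)]
arrival = 19

[0] x=2 y=4 t=14
[1] x=3 y=4 t=15 →E
[2] x=3 y=3 t=16 →S
[3] x=3 y=2 t=17 →S
[4] x=3 y=1 t=18 →S
[5] x=3 y=0 t=19 →S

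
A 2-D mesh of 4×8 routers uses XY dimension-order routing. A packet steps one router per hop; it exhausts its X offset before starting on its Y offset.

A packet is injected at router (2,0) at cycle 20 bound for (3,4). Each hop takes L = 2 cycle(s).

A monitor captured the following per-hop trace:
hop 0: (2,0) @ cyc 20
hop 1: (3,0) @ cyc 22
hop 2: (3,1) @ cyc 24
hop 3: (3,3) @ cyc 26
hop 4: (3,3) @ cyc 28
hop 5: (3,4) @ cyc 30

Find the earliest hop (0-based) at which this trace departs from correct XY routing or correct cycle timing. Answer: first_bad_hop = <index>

first_bad_hop = 3

check 1→ d=(1,0) cyc+2: ok
check 2→ d=(0,1) cyc+2: ok
check 3→ d=(0,2) cyc+2: BAD: non-unit step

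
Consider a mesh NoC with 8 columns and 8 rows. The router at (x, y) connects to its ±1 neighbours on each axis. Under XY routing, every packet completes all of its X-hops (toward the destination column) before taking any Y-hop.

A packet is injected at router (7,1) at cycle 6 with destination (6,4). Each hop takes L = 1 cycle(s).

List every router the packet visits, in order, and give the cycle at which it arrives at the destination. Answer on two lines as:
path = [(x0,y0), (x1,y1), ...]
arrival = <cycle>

path = [(7,1), (6,1), (6,2), (6,3), (6,4)]
arrival = 10

  0. router=(7,1) cycle=6 (inject)
  1. router=(6,1) cycle=7 dir=W
  2. router=(6,2) cycle=8 dir=N
  3. router=(6,3) cycle=9 dir=N
  4. router=(6,4) cycle=10 dir=N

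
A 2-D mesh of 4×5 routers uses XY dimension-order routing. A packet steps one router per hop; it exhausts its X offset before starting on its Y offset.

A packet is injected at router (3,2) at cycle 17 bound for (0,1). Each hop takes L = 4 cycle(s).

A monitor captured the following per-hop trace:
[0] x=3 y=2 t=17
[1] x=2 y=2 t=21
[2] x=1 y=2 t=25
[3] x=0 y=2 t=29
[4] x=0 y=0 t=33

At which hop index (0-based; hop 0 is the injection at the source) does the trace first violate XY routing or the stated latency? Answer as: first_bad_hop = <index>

[1] (-1,+0) / 4c ⇒ ok
[2] (-1,+0) / 4c ⇒ ok
[3] (-1,+0) / 4c ⇒ ok
[4] (+0,-2) / 4c ⇒ BAD: non-unit step

first_bad_hop = 4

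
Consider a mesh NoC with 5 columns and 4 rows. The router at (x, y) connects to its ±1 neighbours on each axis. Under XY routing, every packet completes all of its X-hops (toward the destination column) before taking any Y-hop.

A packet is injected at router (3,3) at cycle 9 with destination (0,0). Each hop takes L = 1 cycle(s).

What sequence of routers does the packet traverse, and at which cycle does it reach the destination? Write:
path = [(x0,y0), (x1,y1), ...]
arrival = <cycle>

#0 — 3,3 | c9
#1 — 2,3 | c10 | W
#2 — 1,3 | c11 | W
#3 — 0,3 | c12 | W
#4 — 0,2 | c13 | S
#5 — 0,1 | c14 | S
#6 — 0,0 | c15 | S

path = [(3,3), (2,3), (1,3), (0,3), (0,2), (0,1), (0,0)]
arrival = 15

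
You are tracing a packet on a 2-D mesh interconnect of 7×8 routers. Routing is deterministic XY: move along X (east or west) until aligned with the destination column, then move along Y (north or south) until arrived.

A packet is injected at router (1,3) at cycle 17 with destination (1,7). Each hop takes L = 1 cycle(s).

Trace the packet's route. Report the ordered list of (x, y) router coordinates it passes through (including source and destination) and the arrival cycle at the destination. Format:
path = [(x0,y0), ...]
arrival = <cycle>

path = [(1,3), (1,4), (1,5), (1,6), (1,7)]
arrival = 21

t=17: at (1,3)
t=18: at (1,4) after N
t=19: at (1,5) after N
t=20: at (1,6) after N
t=21: at (1,7) after N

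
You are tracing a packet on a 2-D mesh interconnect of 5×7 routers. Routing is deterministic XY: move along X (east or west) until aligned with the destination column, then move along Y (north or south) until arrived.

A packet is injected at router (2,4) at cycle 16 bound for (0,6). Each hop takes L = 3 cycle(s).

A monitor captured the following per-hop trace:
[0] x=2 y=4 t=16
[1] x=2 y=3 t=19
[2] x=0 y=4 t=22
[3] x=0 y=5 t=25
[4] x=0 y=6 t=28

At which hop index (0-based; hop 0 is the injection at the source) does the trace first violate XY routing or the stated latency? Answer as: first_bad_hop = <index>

first_bad_hop = 1

[1] (+0,-1) / 3c ⇒ BAD: Y-move but x=2≠0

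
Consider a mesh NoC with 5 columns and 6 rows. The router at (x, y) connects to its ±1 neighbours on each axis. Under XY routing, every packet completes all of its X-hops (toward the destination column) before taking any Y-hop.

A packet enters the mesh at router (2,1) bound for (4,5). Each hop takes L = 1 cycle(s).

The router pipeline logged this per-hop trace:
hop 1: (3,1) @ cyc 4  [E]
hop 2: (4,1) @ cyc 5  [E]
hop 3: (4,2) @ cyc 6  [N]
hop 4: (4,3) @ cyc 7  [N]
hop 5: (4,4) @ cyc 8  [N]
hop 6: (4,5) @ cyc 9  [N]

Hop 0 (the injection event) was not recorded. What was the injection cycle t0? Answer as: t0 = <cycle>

The first recorded entry is hop 1 at cycle 4.
Subtract one hop: t0 = 4 − 1 = 3.

t0 = 3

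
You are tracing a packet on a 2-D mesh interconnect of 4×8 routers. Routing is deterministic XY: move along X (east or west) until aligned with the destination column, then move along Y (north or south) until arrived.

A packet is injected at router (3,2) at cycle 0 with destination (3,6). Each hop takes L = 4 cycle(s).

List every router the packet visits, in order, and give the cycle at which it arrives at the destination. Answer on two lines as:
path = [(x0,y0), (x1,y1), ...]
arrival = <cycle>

  0. router=(3,2) cycle=0 (inject)
  1. router=(3,3) cycle=4 dir=N
  2. router=(3,4) cycle=8 dir=N
  3. router=(3,5) cycle=12 dir=N
  4. router=(3,6) cycle=16 dir=N

path = [(3,2), (3,3), (3,4), (3,5), (3,6)]
arrival = 16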